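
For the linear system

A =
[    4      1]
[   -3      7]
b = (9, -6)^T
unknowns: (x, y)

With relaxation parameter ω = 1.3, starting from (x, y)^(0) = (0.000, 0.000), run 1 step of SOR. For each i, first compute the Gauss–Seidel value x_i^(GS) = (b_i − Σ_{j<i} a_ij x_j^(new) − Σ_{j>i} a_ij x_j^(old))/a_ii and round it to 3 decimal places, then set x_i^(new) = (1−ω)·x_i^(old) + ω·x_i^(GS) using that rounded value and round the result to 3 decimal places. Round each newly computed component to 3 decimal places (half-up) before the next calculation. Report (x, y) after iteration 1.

(2.925, 0.515)

Iteration 1:
  x: GS value = (9 - (1)·0.000) / (4) = 2.250;  x ← (1−ω)·0.000 + ω·2.250 = 2.925
  y: GS value = (-6 - (-3)·2.925) / (7) = 0.396;  y ← (1−ω)·0.000 + ω·0.396 = 0.515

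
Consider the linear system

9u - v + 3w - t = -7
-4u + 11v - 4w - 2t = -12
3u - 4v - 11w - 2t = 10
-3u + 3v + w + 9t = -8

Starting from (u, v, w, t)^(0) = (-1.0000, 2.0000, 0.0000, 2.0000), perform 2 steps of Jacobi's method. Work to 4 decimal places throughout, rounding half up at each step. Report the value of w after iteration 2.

Iteration 1:
  u = (-7 - (-1)·2.0000 - (3)·0.0000 - (-1)·2.0000) / (9) = -0.3333
  v = (-12 - (-4)·-1.0000 - (-4)·0.0000 - (-2)·2.0000) / (11) = -1.0909
  w = (10 - (3)·-1.0000 - (-4)·2.0000 - (-2)·2.0000) / (-11) = -2.2727
  t = (-8 - (-3)·-1.0000 - (3)·2.0000 - (1)·0.0000) / (9) = -1.8889
Iteration 2:
  u = (-7 - (-1)·-1.0909 - (3)·-2.2727 - (-1)·-1.8889) / (9) = -0.3513
  v = (-12 - (-4)·-0.3333 - (-4)·-2.2727 - (-2)·-1.8889) / (11) = -2.3820
  w = (10 - (3)·-0.3333 - (-4)·-1.0909 - (-2)·-1.8889) / (-11) = -0.2599
  t = (-8 - (-3)·-0.3333 - (3)·-1.0909 - (1)·-2.2727) / (9) = -0.3838

-0.2599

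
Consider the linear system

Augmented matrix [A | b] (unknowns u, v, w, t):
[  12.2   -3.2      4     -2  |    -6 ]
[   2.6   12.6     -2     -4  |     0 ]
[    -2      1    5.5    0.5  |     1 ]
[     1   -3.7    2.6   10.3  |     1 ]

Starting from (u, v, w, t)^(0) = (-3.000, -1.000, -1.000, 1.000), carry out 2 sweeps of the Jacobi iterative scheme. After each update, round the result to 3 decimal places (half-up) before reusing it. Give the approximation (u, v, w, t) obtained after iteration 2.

Iteration 1:
  u = (-6 - (-3.2)·-1.000 - (4)·-1.000 - (-2)·1.000) / (12.2) = -0.262
  v = (0 - (2.6)·-3.000 - (-2)·-1.000 - (-4)·1.000) / (12.6) = 0.778
  w = (1 - (-2)·-3.000 - (1)·-1.000 - (0.5)·1.000) / (5.5) = -0.818
  t = (1 - (1)·-3.000 - (-3.7)·-1.000 - (2.6)·-1.000) / (10.3) = 0.282
Iteration 2:
  u = (-6 - (-3.2)·0.778 - (4)·-0.818 - (-2)·0.282) / (12.2) = 0.027
  v = (0 - (2.6)·-0.262 - (-2)·-0.818 - (-4)·0.282) / (12.6) = 0.014
  w = (1 - (-2)·-0.262 - (1)·0.778 - (0.5)·0.282) / (5.5) = -0.081
  t = (1 - (1)·-0.262 - (-3.7)·0.778 - (2.6)·-0.818) / (10.3) = 0.608

(0.027, 0.014, -0.081, 0.608)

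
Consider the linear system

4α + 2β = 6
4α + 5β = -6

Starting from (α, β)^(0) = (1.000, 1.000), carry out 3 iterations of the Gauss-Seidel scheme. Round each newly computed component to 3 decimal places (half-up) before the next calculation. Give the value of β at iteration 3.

-3.680

Iteration 1:
  α = (6 - (2)·1.000) / (4) = 1.000
  β = (-6 - (4)·1.000) / (5) = -2.000
Iteration 2:
  α = (6 - (2)·-2.000) / (4) = 2.500
  β = (-6 - (4)·2.500) / (5) = -3.200
Iteration 3:
  α = (6 - (2)·-3.200) / (4) = 3.100
  β = (-6 - (4)·3.100) / (5) = -3.680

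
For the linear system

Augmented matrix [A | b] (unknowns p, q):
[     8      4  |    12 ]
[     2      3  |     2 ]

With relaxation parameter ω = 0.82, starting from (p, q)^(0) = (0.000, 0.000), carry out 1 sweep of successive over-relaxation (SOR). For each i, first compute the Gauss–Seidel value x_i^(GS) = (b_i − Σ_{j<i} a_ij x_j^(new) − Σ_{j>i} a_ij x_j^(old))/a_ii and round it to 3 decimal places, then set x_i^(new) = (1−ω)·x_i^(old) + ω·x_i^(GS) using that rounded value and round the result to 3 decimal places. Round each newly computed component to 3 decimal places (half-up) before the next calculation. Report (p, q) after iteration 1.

Iteration 1:
  p: GS value = (12 - (4)·0.000) / (8) = 1.500;  p ← (1−ω)·0.000 + ω·1.500 = 1.230
  q: GS value = (2 - (2)·1.230) / (3) = -0.153;  q ← (1−ω)·0.000 + ω·-0.153 = -0.125

(1.230, -0.125)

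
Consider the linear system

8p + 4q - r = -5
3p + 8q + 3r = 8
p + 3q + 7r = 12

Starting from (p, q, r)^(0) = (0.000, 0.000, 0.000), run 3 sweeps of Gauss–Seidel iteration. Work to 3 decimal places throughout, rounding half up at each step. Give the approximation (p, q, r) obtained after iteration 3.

Iteration 1:
  p = (-5 - (4)·0.000 - (-1)·0.000) / (8) = -0.625
  q = (8 - (3)·-0.625 - (3)·0.000) / (8) = 1.234
  r = (12 - (1)·-0.625 - (3)·1.234) / (7) = 1.275
Iteration 2:
  p = (-5 - (4)·1.234 - (-1)·1.275) / (8) = -1.083
  q = (8 - (3)·-1.083 - (3)·1.275) / (8) = 0.928
  r = (12 - (1)·-1.083 - (3)·0.928) / (7) = 1.471
Iteration 3:
  p = (-5 - (4)·0.928 - (-1)·1.471) / (8) = -0.905
  q = (8 - (3)·-0.905 - (3)·1.471) / (8) = 0.788
  r = (12 - (1)·-0.905 - (3)·0.788) / (7) = 1.506

(-0.905, 0.788, 1.506)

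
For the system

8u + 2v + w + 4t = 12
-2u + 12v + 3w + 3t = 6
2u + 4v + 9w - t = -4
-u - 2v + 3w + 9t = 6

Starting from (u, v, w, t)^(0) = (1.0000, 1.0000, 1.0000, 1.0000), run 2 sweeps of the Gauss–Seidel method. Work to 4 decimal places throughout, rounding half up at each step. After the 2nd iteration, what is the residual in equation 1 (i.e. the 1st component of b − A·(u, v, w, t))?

-1.6658

Iteration 1:
  u = (12 - (2)·1.0000 - (1)·1.0000 - (4)·1.0000) / (8) = 0.6250
  v = (6 - (-2)·0.6250 - (3)·1.0000 - (3)·1.0000) / (12) = 0.1042
  w = (-4 - (2)·0.6250 - (4)·0.1042 - (-1)·1.0000) / (9) = -0.5185
  t = (6 - (-1)·0.6250 - (-2)·0.1042 - (3)·-0.5185) / (9) = 0.9321
Iteration 2:
  u = (12 - (2)·0.1042 - (1)·-0.5185 - (4)·0.9321) / (8) = 1.0727
  v = (6 - (-2)·1.0727 - (3)·-0.5185 - (3)·0.9321) / (12) = 0.5754
  w = (-4 - (2)·1.0727 - (4)·0.5754 - (-1)·0.9321) / (9) = -0.8350
  t = (6 - (-1)·1.0727 - (-2)·0.5754 - (3)·-0.8350) / (9) = 1.1921
Residual b − A·x = (-1.6658, 0.1693, 0.2601, -0.0004)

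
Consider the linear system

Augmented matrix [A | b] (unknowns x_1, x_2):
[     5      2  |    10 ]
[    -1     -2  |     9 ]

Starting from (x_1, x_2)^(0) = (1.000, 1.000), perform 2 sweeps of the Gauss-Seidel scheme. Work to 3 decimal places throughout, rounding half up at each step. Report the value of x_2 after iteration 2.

Iteration 1:
  x_1 = (10 - (2)·1.000) / (5) = 1.600
  x_2 = (9 - (-1)·1.600) / (-2) = -5.300
Iteration 2:
  x_1 = (10 - (2)·-5.300) / (5) = 4.120
  x_2 = (9 - (-1)·4.120) / (-2) = -6.560

-6.560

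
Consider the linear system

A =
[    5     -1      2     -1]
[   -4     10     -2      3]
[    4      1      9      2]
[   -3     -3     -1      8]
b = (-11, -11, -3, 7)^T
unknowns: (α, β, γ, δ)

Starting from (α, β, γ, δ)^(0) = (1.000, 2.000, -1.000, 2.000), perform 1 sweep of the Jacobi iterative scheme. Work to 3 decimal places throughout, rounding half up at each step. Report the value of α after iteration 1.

-1.000

Iteration 1:
  α = (-11 - (-1)·2.000 - (2)·-1.000 - (-1)·2.000) / (5) = -1.000
  β = (-11 - (-4)·1.000 - (-2)·-1.000 - (3)·2.000) / (10) = -1.500
  γ = (-3 - (4)·1.000 - (1)·2.000 - (2)·2.000) / (9) = -1.444
  δ = (7 - (-3)·1.000 - (-3)·2.000 - (-1)·-1.000) / (8) = 1.875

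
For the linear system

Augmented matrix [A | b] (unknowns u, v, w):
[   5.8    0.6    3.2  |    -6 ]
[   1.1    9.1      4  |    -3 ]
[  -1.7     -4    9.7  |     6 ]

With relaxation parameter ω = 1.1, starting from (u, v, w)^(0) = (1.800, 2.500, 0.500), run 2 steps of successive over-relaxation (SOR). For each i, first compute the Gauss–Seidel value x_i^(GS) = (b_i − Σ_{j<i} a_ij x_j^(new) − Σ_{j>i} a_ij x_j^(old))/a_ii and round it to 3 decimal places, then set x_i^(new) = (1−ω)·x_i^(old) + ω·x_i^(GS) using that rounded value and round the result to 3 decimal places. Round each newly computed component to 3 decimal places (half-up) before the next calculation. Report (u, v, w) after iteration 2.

(-0.873, -0.182, 0.431)

Iteration 1:
  u: GS value = (-6 - (0.6)·2.500 - (3.2)·0.500) / (5.8) = -1.569;  u ← (1−ω)·1.800 + ω·-1.569 = -1.906
  v: GS value = (-3 - (1.1)·-1.906 - (4)·0.500) / (9.1) = -0.319;  v ← (1−ω)·2.500 + ω·-0.319 = -0.601
  w: GS value = (6 - (-1.7)·-1.906 - (-4)·-0.601) / (9.7) = 0.037;  w ← (1−ω)·0.500 + ω·0.037 = -0.009
Iteration 2:
  u: GS value = (-6 - (0.6)·-0.601 - (3.2)·-0.009) / (5.8) = -0.967;  u ← (1−ω)·-1.906 + ω·-0.967 = -0.873
  v: GS value = (-3 - (1.1)·-0.873 - (4)·-0.009) / (9.1) = -0.220;  v ← (1−ω)·-0.601 + ω·-0.220 = -0.182
  w: GS value = (6 - (-1.7)·-0.873 - (-4)·-0.182) / (9.7) = 0.391;  w ← (1−ω)·-0.009 + ω·0.391 = 0.431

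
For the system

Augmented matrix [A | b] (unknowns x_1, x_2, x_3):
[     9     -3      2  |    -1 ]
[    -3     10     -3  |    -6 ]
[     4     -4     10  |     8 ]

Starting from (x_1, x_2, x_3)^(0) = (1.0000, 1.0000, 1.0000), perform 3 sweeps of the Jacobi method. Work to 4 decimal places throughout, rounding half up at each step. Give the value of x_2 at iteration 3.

-0.4467

Iteration 1:
  x_1 = (-1 - (-3)·1.0000 - (2)·1.0000) / (9) = 0.0000
  x_2 = (-6 - (-3)·1.0000 - (-3)·1.0000) / (10) = 0.0000
  x_3 = (8 - (4)·1.0000 - (-4)·1.0000) / (10) = 0.8000
Iteration 2:
  x_1 = (-1 - (-3)·0.0000 - (2)·0.8000) / (9) = -0.2889
  x_2 = (-6 - (-3)·0.0000 - (-3)·0.8000) / (10) = -0.3600
  x_3 = (8 - (4)·0.0000 - (-4)·0.0000) / (10) = 0.8000
Iteration 3:
  x_1 = (-1 - (-3)·-0.3600 - (2)·0.8000) / (9) = -0.4089
  x_2 = (-6 - (-3)·-0.2889 - (-3)·0.8000) / (10) = -0.4467
  x_3 = (8 - (4)·-0.2889 - (-4)·-0.3600) / (10) = 0.7716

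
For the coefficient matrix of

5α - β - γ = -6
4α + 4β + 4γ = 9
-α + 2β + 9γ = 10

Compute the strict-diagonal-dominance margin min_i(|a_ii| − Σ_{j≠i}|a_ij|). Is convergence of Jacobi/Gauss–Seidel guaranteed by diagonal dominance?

-4

row 1: |5| − (1+1) = 3
row 2: |4| − (4+4) = -4
row 3: |9| − (1+2) = 6
minimum over rows = -4 → not strictly diagonally dominant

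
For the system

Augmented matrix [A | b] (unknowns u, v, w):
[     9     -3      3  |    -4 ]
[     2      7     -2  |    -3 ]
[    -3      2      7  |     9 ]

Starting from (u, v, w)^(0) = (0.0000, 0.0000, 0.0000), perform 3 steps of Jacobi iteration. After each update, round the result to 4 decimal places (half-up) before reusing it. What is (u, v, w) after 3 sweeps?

(-0.8284, 0.2096, 0.8316)

Iteration 1:
  u = (-4 - (-3)·0.0000 - (3)·0.0000) / (9) = -0.4444
  v = (-3 - (2)·0.0000 - (-2)·0.0000) / (7) = -0.4286
  w = (9 - (-3)·0.0000 - (2)·0.0000) / (7) = 1.2857
Iteration 2:
  u = (-4 - (-3)·-0.4286 - (3)·1.2857) / (9) = -1.0159
  v = (-3 - (2)·-0.4444 - (-2)·1.2857) / (7) = 0.0657
  w = (9 - (-3)·-0.4444 - (2)·-0.4286) / (7) = 1.2177
Iteration 3:
  u = (-4 - (-3)·0.0657 - (3)·1.2177) / (9) = -0.8284
  v = (-3 - (2)·-1.0159 - (-2)·1.2177) / (7) = 0.2096
  w = (9 - (-3)·-1.0159 - (2)·0.0657) / (7) = 0.8316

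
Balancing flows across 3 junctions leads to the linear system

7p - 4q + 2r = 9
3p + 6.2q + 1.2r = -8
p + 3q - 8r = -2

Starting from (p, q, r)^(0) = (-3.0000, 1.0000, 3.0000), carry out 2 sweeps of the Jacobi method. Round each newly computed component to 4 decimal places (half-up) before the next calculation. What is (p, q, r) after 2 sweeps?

(0.9746, -1.8226, 0.2177)

Iteration 1:
  p = (9 - (-4)·1.0000 - (2)·3.0000) / (7) = 1.0000
  q = (-8 - (3)·-3.0000 - (1.2)·3.0000) / (6.2) = -0.4194
  r = (-2 - (1)·-3.0000 - (3)·1.0000) / (-8) = 0.2500
Iteration 2:
  p = (9 - (-4)·-0.4194 - (2)·0.2500) / (7) = 0.9746
  q = (-8 - (3)·1.0000 - (1.2)·0.2500) / (6.2) = -1.8226
  r = (-2 - (1)·1.0000 - (3)·-0.4194) / (-8) = 0.2177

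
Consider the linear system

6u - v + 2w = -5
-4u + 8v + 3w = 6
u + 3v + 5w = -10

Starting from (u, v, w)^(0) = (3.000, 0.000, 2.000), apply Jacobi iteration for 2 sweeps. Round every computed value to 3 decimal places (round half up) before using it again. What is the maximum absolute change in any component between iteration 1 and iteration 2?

Iteration 1:
  u = (-5 - (-1)·0.000 - (2)·2.000) / (6) = -1.500
  v = (6 - (-4)·3.000 - (3)·2.000) / (8) = 1.500
  w = (-10 - (1)·3.000 - (3)·0.000) / (5) = -2.600
Iteration 2:
  u = (-5 - (-1)·1.500 - (2)·-2.600) / (6) = 0.283
  v = (6 - (-4)·-1.500 - (3)·-2.600) / (8) = 0.975
  w = (-10 - (1)·-1.500 - (3)·1.500) / (5) = -2.600
Change: (1.783, -0.525, 0.000) → max |·| = 1.783

1.783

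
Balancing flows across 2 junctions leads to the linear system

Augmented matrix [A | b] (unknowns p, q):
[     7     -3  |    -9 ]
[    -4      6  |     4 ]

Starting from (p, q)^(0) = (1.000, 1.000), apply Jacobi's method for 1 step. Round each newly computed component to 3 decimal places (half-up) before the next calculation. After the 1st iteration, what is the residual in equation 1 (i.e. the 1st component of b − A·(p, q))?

0.998

Iteration 1:
  p = (-9 - (-3)·1.000) / (7) = -0.857
  q = (4 - (-4)·1.000) / (6) = 1.333
Residual b − A·x = (0.998, -7.426)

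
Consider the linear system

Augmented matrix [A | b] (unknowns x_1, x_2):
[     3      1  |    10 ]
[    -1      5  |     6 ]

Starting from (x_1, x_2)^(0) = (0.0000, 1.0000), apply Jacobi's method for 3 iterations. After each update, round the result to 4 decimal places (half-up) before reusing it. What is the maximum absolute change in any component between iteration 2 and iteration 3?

0.2000

Iteration 1:
  x_1 = (10 - (1)·1.0000) / (3) = 3.0000
  x_2 = (6 - (-1)·0.0000) / (5) = 1.2000
Iteration 2:
  x_1 = (10 - (1)·1.2000) / (3) = 2.9333
  x_2 = (6 - (-1)·3.0000) / (5) = 1.8000
Iteration 3:
  x_1 = (10 - (1)·1.8000) / (3) = 2.7333
  x_2 = (6 - (-1)·2.9333) / (5) = 1.7867
Change: (-0.2000, -0.0133) → max |·| = 0.2000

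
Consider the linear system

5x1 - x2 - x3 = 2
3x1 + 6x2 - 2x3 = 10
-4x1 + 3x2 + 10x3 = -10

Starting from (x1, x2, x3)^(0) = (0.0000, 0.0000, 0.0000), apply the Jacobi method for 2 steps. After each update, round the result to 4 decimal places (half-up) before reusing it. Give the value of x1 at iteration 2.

Iteration 1:
  x1 = (2 - (-1)·0.0000 - (-1)·0.0000) / (5) = 0.4000
  x2 = (10 - (3)·0.0000 - (-2)·0.0000) / (6) = 1.6667
  x3 = (-10 - (-4)·0.0000 - (3)·0.0000) / (10) = -1.0000
Iteration 2:
  x1 = (2 - (-1)·1.6667 - (-1)·-1.0000) / (5) = 0.5333
  x2 = (10 - (3)·0.4000 - (-2)·-1.0000) / (6) = 1.1333
  x3 = (-10 - (-4)·0.4000 - (3)·1.6667) / (10) = -1.3400

0.5333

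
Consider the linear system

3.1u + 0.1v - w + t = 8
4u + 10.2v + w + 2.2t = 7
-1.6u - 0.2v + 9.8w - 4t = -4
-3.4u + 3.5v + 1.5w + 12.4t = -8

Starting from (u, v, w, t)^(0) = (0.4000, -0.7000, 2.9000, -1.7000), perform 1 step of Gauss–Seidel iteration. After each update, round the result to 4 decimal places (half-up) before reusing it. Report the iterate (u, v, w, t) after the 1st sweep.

(4.0871, -0.8342, -0.4518, 0.7656)

Iteration 1:
  u = (8 - (0.1)·-0.7000 - (-1)·2.9000 - (1)·-1.7000) / (3.1) = 4.0871
  v = (7 - (4)·4.0871 - (1)·2.9000 - (2.2)·-1.7000) / (10.2) = -0.8342
  w = (-4 - (-1.6)·4.0871 - (-0.2)·-0.8342 - (-4)·-1.7000) / (9.8) = -0.4518
  t = (-8 - (-3.4)·4.0871 - (3.5)·-0.8342 - (1.5)·-0.4518) / (12.4) = 0.7656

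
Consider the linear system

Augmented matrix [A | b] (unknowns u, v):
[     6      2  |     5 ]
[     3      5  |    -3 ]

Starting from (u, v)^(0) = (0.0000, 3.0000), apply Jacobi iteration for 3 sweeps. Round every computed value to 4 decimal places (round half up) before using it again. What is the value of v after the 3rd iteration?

Iteration 1:
  u = (5 - (2)·3.0000) / (6) = -0.1667
  v = (-3 - (3)·0.0000) / (5) = -0.6000
Iteration 2:
  u = (5 - (2)·-0.6000) / (6) = 1.0333
  v = (-3 - (3)·-0.1667) / (5) = -0.5000
Iteration 3:
  u = (5 - (2)·-0.5000) / (6) = 1.0000
  v = (-3 - (3)·1.0333) / (5) = -1.2200

-1.2200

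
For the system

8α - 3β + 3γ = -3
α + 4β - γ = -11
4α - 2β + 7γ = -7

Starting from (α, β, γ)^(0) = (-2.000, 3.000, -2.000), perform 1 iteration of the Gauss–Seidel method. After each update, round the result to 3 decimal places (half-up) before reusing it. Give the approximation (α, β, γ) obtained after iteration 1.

(1.500, -3.625, -2.893)

Iteration 1:
  α = (-3 - (-3)·3.000 - (3)·-2.000) / (8) = 1.500
  β = (-11 - (1)·1.500 - (-1)·-2.000) / (4) = -3.625
  γ = (-7 - (4)·1.500 - (-2)·-3.625) / (7) = -2.893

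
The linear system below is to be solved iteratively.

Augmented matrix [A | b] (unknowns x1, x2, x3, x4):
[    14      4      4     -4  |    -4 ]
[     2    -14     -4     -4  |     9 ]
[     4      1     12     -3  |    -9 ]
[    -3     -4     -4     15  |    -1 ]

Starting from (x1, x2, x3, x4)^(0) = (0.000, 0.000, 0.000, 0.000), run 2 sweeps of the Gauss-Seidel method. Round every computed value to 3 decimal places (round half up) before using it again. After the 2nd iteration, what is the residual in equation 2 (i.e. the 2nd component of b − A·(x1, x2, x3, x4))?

-0.570

Iteration 1:
  x1 = (-4 - (4)·0.000 - (4)·0.000 - (-4)·0.000) / (14) = -0.286
  x2 = (9 - (2)·-0.286 - (-4)·0.000 - (-4)·0.000) / (-14) = -0.684
  x3 = (-9 - (4)·-0.286 - (1)·-0.684 - (-3)·0.000) / (12) = -0.598
  x4 = (-1 - (-3)·-0.286 - (-4)·-0.684 - (-4)·-0.598) / (15) = -0.466
Iteration 2:
  x1 = (-4 - (4)·-0.684 - (4)·-0.598 - (-4)·-0.466) / (14) = -0.053
  x2 = (9 - (2)·-0.053 - (-4)·-0.598 - (-4)·-0.466) / (-14) = -0.346
  x3 = (-9 - (4)·-0.053 - (1)·-0.346 - (-3)·-0.466) / (12) = -0.820
  x4 = (-1 - (-3)·-0.053 - (-4)·-0.346 - (-4)·-0.820) / (15) = -0.388
Residual b − A·x = (-0.146, -0.570, 0.234, -0.003)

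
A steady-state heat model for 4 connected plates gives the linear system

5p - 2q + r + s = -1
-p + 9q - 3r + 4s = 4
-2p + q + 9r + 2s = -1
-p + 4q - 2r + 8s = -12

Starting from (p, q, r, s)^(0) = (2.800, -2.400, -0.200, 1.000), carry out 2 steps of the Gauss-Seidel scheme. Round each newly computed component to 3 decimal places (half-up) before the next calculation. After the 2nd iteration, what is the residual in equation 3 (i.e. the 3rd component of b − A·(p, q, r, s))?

Iteration 1:
  p = (-1 - (-2)·-2.400 - (1)·-0.200 - (1)·1.000) / (5) = -1.320
  q = (4 - (-1)·-1.320 - (-3)·-0.200 - (4)·1.000) / (9) = -0.213
  r = (-1 - (-2)·-1.320 - (1)·-0.213 - (2)·1.000) / (9) = -0.603
  s = (-12 - (-1)·-1.320 - (4)·-0.213 - (-2)·-0.603) / (8) = -1.709
Iteration 2:
  p = (-1 - (-2)·-0.213 - (1)·-0.603 - (1)·-1.709) / (5) = 0.177
  q = (4 - (-1)·0.177 - (-3)·-0.603 - (4)·-1.709) / (9) = 1.023
  r = (-1 - (-2)·0.177 - (1)·1.023 - (2)·-1.709) / (9) = 0.194
  s = (-12 - (-1)·0.177 - (4)·1.023 - (-2)·0.194) / (8) = -1.941
Residual b − A·x = (1.908, 3.316, 0.467, 0.001)

0.467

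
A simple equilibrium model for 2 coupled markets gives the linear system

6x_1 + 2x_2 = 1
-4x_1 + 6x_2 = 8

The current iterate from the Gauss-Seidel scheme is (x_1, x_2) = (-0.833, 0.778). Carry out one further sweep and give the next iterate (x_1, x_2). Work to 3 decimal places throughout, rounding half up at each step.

(-0.093, 1.271)

One sweep:
  x_1 = (1 - (2)·0.778) / (6) = -0.093
  x_2 = (8 - (-4)·-0.093) / (6) = 1.271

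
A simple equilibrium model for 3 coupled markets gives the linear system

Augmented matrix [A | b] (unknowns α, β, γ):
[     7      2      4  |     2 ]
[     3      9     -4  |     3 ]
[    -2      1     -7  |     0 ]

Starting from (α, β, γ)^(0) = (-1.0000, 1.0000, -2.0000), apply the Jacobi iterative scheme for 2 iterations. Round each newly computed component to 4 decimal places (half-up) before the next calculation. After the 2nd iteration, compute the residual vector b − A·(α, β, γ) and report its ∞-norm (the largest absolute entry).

2.4424

Iteration 1:
  α = (2 - (2)·1.0000 - (4)·-2.0000) / (7) = 1.1429
  β = (3 - (3)·-1.0000 - (-4)·-2.0000) / (9) = -0.2222
  γ = (0 - (-2)·-1.0000 - (1)·1.0000) / (-7) = 0.4286
Iteration 2:
  α = (2 - (2)·-0.2222 - (4)·0.4286) / (7) = 0.1043
  β = (3 - (3)·1.1429 - (-4)·0.4286) / (9) = 0.1429
  γ = (0 - (-2)·1.1429 - (1)·-0.2222) / (-7) = -0.3583
Residual b − A·x = (2.4173, -0.0322, -2.4424); ∞-norm = 2.4424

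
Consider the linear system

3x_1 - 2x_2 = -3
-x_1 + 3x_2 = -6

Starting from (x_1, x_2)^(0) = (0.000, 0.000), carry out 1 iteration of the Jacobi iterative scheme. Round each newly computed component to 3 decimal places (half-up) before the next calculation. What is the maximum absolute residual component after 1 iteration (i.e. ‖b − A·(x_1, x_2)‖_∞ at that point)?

Iteration 1:
  x_1 = (-3 - (-2)·0.000) / (3) = -1.000
  x_2 = (-6 - (-1)·0.000) / (3) = -2.000
Residual b − A·x = (-4.000, -1.000); ∞-norm = 4.000

4.000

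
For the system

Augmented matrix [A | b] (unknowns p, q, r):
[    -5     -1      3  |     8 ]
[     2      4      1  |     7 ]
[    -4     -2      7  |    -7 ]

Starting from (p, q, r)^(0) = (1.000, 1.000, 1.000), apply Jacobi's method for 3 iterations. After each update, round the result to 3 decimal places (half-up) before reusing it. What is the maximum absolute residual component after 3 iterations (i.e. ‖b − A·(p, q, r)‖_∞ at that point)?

2.810

Iteration 1:
  p = (8 - (-1)·1.000 - (3)·1.000) / (-5) = -1.200
  q = (7 - (2)·1.000 - (1)·1.000) / (4) = 1.000
  r = (-7 - (-4)·1.000 - (-2)·1.000) / (7) = -0.143
Iteration 2:
  p = (8 - (-1)·1.000 - (3)·-0.143) / (-5) = -1.886
  q = (7 - (2)·-1.200 - (1)·-0.143) / (4) = 2.386
  r = (-7 - (-4)·-1.200 - (-2)·1.000) / (7) = -1.400
Iteration 3:
  p = (8 - (-1)·2.386 - (3)·-1.400) / (-5) = -2.917
  q = (7 - (2)·-1.886 - (1)·-1.400) / (4) = 3.043
  r = (-7 - (-4)·-1.886 - (-2)·2.386) / (7) = -1.396
Residual b − A·x = (0.646, 2.058, -2.810); ∞-norm = 2.810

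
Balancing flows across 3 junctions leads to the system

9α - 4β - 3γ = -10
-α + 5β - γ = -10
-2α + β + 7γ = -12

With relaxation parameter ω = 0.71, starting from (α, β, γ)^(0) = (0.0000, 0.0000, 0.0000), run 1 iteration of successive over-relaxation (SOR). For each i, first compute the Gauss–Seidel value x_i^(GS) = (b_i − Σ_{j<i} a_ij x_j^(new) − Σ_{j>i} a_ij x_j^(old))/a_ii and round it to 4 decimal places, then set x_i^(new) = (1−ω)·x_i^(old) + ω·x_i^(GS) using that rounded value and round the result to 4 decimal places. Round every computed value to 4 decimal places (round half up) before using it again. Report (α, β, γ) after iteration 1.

(-0.7889, -1.5320, -1.2218)

Iteration 1:
  α: GS value = (-10 - (-4)·0.0000 - (-3)·0.0000) / (9) = -1.1111;  α ← (1−ω)·0.0000 + ω·-1.1111 = -0.7889
  β: GS value = (-10 - (-1)·-0.7889 - (-1)·0.0000) / (5) = -2.1578;  β ← (1−ω)·0.0000 + ω·-2.1578 = -1.5320
  γ: GS value = (-12 - (-2)·-0.7889 - (1)·-1.5320) / (7) = -1.7208;  γ ← (1−ω)·0.0000 + ω·-1.7208 = -1.2218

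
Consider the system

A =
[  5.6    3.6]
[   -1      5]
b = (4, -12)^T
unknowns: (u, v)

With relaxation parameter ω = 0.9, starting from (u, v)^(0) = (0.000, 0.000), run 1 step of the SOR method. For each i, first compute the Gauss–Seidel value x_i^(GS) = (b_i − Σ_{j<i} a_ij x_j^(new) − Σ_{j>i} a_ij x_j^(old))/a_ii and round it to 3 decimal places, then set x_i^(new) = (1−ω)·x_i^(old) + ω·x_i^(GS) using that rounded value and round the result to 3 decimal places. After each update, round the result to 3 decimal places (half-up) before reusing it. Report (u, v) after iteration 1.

(0.643, -2.044)

Iteration 1:
  u: GS value = (4 - (3.6)·0.000) / (5.6) = 0.714;  u ← (1−ω)·0.000 + ω·0.714 = 0.643
  v: GS value = (-12 - (-1)·0.643) / (5) = -2.271;  v ← (1−ω)·0.000 + ω·-2.271 = -2.044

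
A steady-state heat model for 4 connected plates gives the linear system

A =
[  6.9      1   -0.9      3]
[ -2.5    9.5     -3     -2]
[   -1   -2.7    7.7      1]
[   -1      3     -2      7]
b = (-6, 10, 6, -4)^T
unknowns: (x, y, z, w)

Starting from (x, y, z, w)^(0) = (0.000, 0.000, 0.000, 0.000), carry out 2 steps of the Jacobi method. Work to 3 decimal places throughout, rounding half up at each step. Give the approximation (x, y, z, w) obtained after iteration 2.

Iteration 1:
  x = (-6 - (1)·0.000 - (-0.9)·0.000 - (3)·0.000) / (6.9) = -0.870
  y = (10 - (-2.5)·0.000 - (-3)·0.000 - (-2)·0.000) / (9.5) = 1.053
  z = (6 - (-1)·0.000 - (-2.7)·0.000 - (1)·0.000) / (7.7) = 0.779
  w = (-4 - (-1)·0.000 - (3)·0.000 - (-2)·0.000) / (7) = -0.571
Iteration 2:
  x = (-6 - (1)·1.053 - (-0.9)·0.779 - (3)·-0.571) / (6.9) = -0.672
  y = (10 - (-2.5)·-0.870 - (-3)·0.779 - (-2)·-0.571) / (9.5) = 0.949
  z = (6 - (-1)·-0.870 - (-2.7)·1.053 - (1)·-0.571) / (7.7) = 1.110
  w = (-4 - (-1)·-0.870 - (3)·1.053 - (-2)·0.779) / (7) = -0.924

(-0.672, 0.949, 1.110, -0.924)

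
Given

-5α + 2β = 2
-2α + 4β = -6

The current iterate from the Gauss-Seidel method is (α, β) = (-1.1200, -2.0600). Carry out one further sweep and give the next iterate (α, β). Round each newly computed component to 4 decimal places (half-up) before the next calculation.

One sweep:
  α = (2 - (2)·-2.0600) / (-5) = -1.2240
  β = (-6 - (-2)·-1.2240) / (4) = -2.1120

(-1.2240, -2.1120)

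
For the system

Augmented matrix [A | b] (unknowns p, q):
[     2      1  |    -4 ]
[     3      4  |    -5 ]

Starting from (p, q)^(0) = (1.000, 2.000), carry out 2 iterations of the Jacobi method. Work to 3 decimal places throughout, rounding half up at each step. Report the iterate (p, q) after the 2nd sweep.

Iteration 1:
  p = (-4 - (1)·2.000) / (2) = -3.000
  q = (-5 - (3)·1.000) / (4) = -2.000
Iteration 2:
  p = (-4 - (1)·-2.000) / (2) = -1.000
  q = (-5 - (3)·-3.000) / (4) = 1.000

(-1.000, 1.000)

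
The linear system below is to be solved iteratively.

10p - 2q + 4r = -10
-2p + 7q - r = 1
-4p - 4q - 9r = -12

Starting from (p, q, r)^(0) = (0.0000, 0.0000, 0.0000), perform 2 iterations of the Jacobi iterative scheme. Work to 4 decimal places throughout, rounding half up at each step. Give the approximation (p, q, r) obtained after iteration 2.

(-1.5047, 0.0476, 1.7143)

Iteration 1:
  p = (-10 - (-2)·0.0000 - (4)·0.0000) / (10) = -1.0000
  q = (1 - (-2)·0.0000 - (-1)·0.0000) / (7) = 0.1429
  r = (-12 - (-4)·0.0000 - (-4)·0.0000) / (-9) = 1.3333
Iteration 2:
  p = (-10 - (-2)·0.1429 - (4)·1.3333) / (10) = -1.5047
  q = (1 - (-2)·-1.0000 - (-1)·1.3333) / (7) = 0.0476
  r = (-12 - (-4)·-1.0000 - (-4)·0.1429) / (-9) = 1.7143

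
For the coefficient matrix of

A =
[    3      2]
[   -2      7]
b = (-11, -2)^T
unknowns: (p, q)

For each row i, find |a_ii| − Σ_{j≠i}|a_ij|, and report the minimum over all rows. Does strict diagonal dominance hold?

row 1: |3| − (2) = 1
row 2: |7| − (2) = 5
minimum over rows = 1 → strictly diagonally dominant (convergence guaranteed)

1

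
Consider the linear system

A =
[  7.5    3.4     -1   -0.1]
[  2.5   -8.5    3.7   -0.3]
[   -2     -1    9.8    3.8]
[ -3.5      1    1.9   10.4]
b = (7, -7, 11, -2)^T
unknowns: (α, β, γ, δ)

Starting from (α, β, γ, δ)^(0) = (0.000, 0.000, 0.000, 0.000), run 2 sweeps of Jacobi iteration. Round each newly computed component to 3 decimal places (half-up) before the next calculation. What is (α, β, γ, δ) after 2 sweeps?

(0.707, 1.593, 1.471, -0.163)

Iteration 1:
  α = (7 - (3.4)·0.000 - (-1)·0.000 - (-0.1)·0.000) / (7.5) = 0.933
  β = (-7 - (2.5)·0.000 - (3.7)·0.000 - (-0.3)·0.000) / (-8.5) = 0.824
  γ = (11 - (-2)·0.000 - (-1)·0.000 - (3.8)·0.000) / (9.8) = 1.122
  δ = (-2 - (-3.5)·0.000 - (1)·0.000 - (1.9)·0.000) / (10.4) = -0.192
Iteration 2:
  α = (7 - (3.4)·0.824 - (-1)·1.122 - (-0.1)·-0.192) / (7.5) = 0.707
  β = (-7 - (2.5)·0.933 - (3.7)·1.122 - (-0.3)·-0.192) / (-8.5) = 1.593
  γ = (11 - (-2)·0.933 - (-1)·0.824 - (3.8)·-0.192) / (9.8) = 1.471
  δ = (-2 - (-3.5)·0.933 - (1)·0.824 - (1.9)·1.122) / (10.4) = -0.163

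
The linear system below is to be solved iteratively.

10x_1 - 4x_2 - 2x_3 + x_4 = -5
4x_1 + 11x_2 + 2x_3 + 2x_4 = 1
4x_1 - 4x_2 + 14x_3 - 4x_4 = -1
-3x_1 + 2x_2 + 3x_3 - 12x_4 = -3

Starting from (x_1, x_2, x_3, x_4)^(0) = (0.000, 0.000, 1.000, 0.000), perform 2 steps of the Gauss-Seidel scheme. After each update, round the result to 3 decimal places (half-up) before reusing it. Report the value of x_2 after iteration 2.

0.217

Iteration 1:
  x_1 = (-5 - (-4)·0.000 - (-2)·1.000 - (1)·0.000) / (10) = -0.300
  x_2 = (1 - (4)·-0.300 - (2)·1.000 - (2)·0.000) / (11) = 0.018
  x_3 = (-1 - (4)·-0.300 - (-4)·0.018 - (-4)·0.000) / (14) = 0.019
  x_4 = (-3 - (-3)·-0.300 - (2)·0.018 - (3)·0.019) / (-12) = 0.333
Iteration 2:
  x_1 = (-5 - (-4)·0.018 - (-2)·0.019 - (1)·0.333) / (10) = -0.522
  x_2 = (1 - (4)·-0.522 - (2)·0.019 - (2)·0.333) / (11) = 0.217
  x_3 = (-1 - (4)·-0.522 - (-4)·0.217 - (-4)·0.333) / (14) = 0.235
  x_4 = (-3 - (-3)·-0.522 - (2)·0.217 - (3)·0.235) / (-12) = 0.475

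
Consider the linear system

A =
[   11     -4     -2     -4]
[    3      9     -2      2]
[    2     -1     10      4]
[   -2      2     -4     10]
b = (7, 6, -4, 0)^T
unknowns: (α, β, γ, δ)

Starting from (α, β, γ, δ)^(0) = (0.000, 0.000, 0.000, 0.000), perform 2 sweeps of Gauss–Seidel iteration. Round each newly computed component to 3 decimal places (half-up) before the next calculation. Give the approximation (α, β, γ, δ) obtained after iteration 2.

Iteration 1:
  α = (7 - (-4)·0.000 - (-2)·0.000 - (-4)·0.000) / (11) = 0.636
  β = (6 - (3)·0.636 - (-2)·0.000 - (2)·0.000) / (9) = 0.455
  γ = (-4 - (2)·0.636 - (-1)·0.455 - (4)·0.000) / (10) = -0.482
  δ = (0 - (-2)·0.636 - (2)·0.455 - (-4)·-0.482) / (10) = -0.157
Iteration 2:
  α = (7 - (-4)·0.455 - (-2)·-0.482 - (-4)·-0.157) / (11) = 0.657
  β = (6 - (3)·0.657 - (-2)·-0.482 - (2)·-0.157) / (9) = 0.375
  γ = (-4 - (2)·0.657 - (-1)·0.375 - (4)·-0.157) / (10) = -0.431
  δ = (0 - (-2)·0.657 - (2)·0.375 - (-4)·-0.431) / (10) = -0.116

(0.657, 0.375, -0.431, -0.116)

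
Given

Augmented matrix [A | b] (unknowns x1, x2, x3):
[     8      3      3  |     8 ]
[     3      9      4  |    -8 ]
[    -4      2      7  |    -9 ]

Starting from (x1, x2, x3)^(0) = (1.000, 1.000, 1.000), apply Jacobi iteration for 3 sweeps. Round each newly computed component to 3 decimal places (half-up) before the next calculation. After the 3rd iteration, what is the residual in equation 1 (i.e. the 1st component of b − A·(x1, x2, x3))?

Iteration 1:
  x1 = (8 - (3)·1.000 - (3)·1.000) / (8) = 0.250
  x2 = (-8 - (3)·1.000 - (4)·1.000) / (9) = -1.667
  x3 = (-9 - (-4)·1.000 - (2)·1.000) / (7) = -1.000
Iteration 2:
  x1 = (8 - (3)·-1.667 - (3)·-1.000) / (8) = 2.000
  x2 = (-8 - (3)·0.250 - (4)·-1.000) / (9) = -0.528
  x3 = (-9 - (-4)·0.250 - (2)·-1.667) / (7) = -0.667
Iteration 3:
  x1 = (8 - (3)·-0.528 - (3)·-0.667) / (8) = 1.448
  x2 = (-8 - (3)·2.000 - (4)·-0.667) / (9) = -1.259
  x3 = (-9 - (-4)·2.000 - (2)·-0.528) / (7) = 0.008
Residual b − A·x = (0.169, -1.045, -0.746)

0.169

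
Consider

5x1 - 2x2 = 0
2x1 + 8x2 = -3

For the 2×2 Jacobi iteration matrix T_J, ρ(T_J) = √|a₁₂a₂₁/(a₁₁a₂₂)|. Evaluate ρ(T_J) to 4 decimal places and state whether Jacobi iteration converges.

0.3162

a₁₂a₂₁/(a₁₁a₂₂) = (-2)·(2) / ((5)·(8)) = -0.100000
ρ = √|-0.100000| = √0.100000 = 0.3162
ρ < 1, so Jacobi converges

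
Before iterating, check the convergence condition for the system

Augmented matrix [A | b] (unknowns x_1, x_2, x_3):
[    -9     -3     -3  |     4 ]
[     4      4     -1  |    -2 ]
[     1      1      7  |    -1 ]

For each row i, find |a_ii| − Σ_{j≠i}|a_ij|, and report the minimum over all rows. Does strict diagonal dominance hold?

-1

row 1: |-9| − (3+3) = 3
row 2: |4| − (4+1) = -1
row 3: |7| − (1+1) = 5
minimum over rows = -1 → not strictly diagonally dominant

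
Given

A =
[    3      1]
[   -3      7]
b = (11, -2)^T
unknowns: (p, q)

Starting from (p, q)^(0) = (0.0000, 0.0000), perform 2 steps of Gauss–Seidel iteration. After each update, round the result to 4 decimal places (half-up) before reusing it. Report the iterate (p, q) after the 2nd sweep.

Iteration 1:
  p = (11 - (1)·0.0000) / (3) = 3.6667
  q = (-2 - (-3)·3.6667) / (7) = 1.2857
Iteration 2:
  p = (11 - (1)·1.2857) / (3) = 3.2381
  q = (-2 - (-3)·3.2381) / (7) = 1.1020

(3.2381, 1.1020)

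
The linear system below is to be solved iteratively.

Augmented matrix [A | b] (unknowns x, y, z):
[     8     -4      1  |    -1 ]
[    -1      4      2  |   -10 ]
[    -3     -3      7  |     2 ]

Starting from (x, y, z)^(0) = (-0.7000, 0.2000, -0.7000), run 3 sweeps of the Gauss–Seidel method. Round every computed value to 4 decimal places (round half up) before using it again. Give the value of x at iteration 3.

-1.2072

Iteration 1:
  x = (-1 - (-4)·0.2000 - (1)·-0.7000) / (8) = 0.0625
  y = (-10 - (-1)·0.0625 - (2)·-0.7000) / (4) = -2.1344
  z = (2 - (-3)·0.0625 - (-3)·-2.1344) / (7) = -0.6022
Iteration 2:
  x = (-1 - (-4)·-2.1344 - (1)·-0.6022) / (8) = -1.1169
  y = (-10 - (-1)·-1.1169 - (2)·-0.6022) / (4) = -2.4781
  z = (2 - (-3)·-1.1169 - (-3)·-2.4781) / (7) = -1.2550
Iteration 3:
  x = (-1 - (-4)·-2.4781 - (1)·-1.2550) / (8) = -1.2072
  y = (-10 - (-1)·-1.2072 - (2)·-1.2550) / (4) = -2.1743
  z = (2 - (-3)·-1.2072 - (-3)·-2.1743) / (7) = -1.1635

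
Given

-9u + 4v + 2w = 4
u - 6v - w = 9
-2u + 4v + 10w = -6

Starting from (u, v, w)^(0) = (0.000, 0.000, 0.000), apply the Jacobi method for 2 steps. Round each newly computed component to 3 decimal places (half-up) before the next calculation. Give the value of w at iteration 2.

-0.089

Iteration 1:
  u = (4 - (4)·0.000 - (2)·0.000) / (-9) = -0.444
  v = (9 - (1)·0.000 - (-1)·0.000) / (-6) = -1.500
  w = (-6 - (-2)·0.000 - (4)·0.000) / (10) = -0.600
Iteration 2:
  u = (4 - (4)·-1.500 - (2)·-0.600) / (-9) = -1.244
  v = (9 - (1)·-0.444 - (-1)·-0.600) / (-6) = -1.474
  w = (-6 - (-2)·-0.444 - (4)·-1.500) / (10) = -0.089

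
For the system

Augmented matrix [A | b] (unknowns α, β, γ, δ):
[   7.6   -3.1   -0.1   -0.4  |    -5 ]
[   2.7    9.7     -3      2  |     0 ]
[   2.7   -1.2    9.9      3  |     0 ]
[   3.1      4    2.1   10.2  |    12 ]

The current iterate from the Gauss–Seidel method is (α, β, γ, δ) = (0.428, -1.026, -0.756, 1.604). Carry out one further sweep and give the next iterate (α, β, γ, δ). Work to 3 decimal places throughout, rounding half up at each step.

(-1.002, -0.286, -0.247, 1.644)

One sweep:
  α = (-5 - (-3.1)·-1.026 - (-0.1)·-0.756 - (-0.4)·1.604) / (7.6) = -1.002
  β = (0 - (2.7)·-1.002 - (-3)·-0.756 - (2)·1.604) / (9.7) = -0.286
  γ = (0 - (2.7)·-1.002 - (-1.2)·-0.286 - (3)·1.604) / (9.9) = -0.247
  δ = (12 - (3.1)·-1.002 - (4)·-0.286 - (2.1)·-0.247) / (10.2) = 1.644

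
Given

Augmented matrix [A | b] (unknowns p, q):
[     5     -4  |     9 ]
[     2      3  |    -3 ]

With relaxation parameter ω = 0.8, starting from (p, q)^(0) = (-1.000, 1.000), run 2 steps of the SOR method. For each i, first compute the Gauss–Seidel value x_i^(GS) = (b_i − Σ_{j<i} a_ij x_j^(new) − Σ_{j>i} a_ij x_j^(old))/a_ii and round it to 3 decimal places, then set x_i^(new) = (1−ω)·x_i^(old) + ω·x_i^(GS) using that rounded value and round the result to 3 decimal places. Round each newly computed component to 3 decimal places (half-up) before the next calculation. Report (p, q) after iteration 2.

Iteration 1:
  p: GS value = (9 - (-4)·1.000) / (5) = 2.600;  p ← (1−ω)·-1.000 + ω·2.600 = 1.880
  q: GS value = (-3 - (2)·1.880) / (3) = -2.253;  q ← (1−ω)·1.000 + ω·-2.253 = -1.602
Iteration 2:
  p: GS value = (9 - (-4)·-1.602) / (5) = 0.518;  p ← (1−ω)·1.880 + ω·0.518 = 0.790
  q: GS value = (-3 - (2)·0.790) / (3) = -1.527;  q ← (1−ω)·-1.602 + ω·-1.527 = -1.542

(0.790, -1.542)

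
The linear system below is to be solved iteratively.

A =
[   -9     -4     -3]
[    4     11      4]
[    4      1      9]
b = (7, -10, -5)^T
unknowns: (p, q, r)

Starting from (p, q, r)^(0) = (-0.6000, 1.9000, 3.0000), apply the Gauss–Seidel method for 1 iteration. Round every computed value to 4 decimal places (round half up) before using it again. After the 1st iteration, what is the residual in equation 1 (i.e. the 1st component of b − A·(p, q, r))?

Iteration 1:
  p = (7 - (-4)·1.9000 - (-3)·3.0000) / (-9) = -2.6222
  q = (-10 - (4)·-2.6222 - (4)·3.0000) / (11) = -1.0465
  r = (-5 - (4)·-2.6222 - (1)·-1.0465) / (9) = 0.7261
Residual b − A·x = (-18.6075, 9.0959, 0.0004)

-18.6075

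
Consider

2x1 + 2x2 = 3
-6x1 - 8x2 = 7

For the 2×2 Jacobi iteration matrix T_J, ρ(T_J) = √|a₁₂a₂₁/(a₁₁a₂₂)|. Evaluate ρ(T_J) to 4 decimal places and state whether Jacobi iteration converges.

a₁₂a₂₁/(a₁₁a₂₂) = (2)·(-6) / ((2)·(-8)) = 0.750000
ρ = √|0.750000| = √0.750000 = 0.8660
ρ < 1, so Jacobi converges

0.8660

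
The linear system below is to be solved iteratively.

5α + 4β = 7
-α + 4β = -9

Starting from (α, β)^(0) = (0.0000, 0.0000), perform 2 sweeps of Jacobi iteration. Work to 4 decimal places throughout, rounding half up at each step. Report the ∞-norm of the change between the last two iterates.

Iteration 1:
  α = (7 - (4)·0.0000) / (5) = 1.4000
  β = (-9 - (-1)·0.0000) / (4) = -2.2500
Iteration 2:
  α = (7 - (4)·-2.2500) / (5) = 3.2000
  β = (-9 - (-1)·1.4000) / (4) = -1.9000
Change: (1.8000, 0.3500) → max |·| = 1.8000

1.8000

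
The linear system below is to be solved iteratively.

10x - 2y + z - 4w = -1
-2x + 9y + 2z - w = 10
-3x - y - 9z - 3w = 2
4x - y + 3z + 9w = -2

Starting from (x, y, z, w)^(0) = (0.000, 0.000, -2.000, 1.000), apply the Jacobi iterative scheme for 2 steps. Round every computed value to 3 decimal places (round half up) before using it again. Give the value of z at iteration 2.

Iteration 1:
  x = (-1 - (-2)·0.000 - (1)·-2.000 - (-4)·1.000) / (10) = 0.500
  y = (10 - (-2)·0.000 - (2)·-2.000 - (-1)·1.000) / (9) = 1.667
  z = (2 - (-3)·0.000 - (-1)·0.000 - (-3)·1.000) / (-9) = -0.556
  w = (-2 - (4)·0.000 - (-1)·0.000 - (3)·-2.000) / (9) = 0.444
Iteration 2:
  x = (-1 - (-2)·1.667 - (1)·-0.556 - (-4)·0.444) / (10) = 0.467
  y = (10 - (-2)·0.500 - (2)·-0.556 - (-1)·0.444) / (9) = 1.395
  z = (2 - (-3)·0.500 - (-1)·1.667 - (-3)·0.444) / (-9) = -0.722
  w = (-2 - (4)·0.500 - (-1)·1.667 - (3)·-0.556) / (9) = -0.074

-0.722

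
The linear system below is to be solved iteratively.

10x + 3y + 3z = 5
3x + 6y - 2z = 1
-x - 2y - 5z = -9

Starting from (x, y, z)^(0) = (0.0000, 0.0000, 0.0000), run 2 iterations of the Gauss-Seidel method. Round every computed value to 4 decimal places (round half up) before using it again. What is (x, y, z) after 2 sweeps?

Iteration 1:
  x = (5 - (3)·0.0000 - (3)·0.0000) / (10) = 0.5000
  y = (1 - (3)·0.5000 - (-2)·0.0000) / (6) = -0.0833
  z = (-9 - (-1)·0.5000 - (-2)·-0.0833) / (-5) = 1.7333
Iteration 2:
  x = (5 - (3)·-0.0833 - (3)·1.7333) / (10) = 0.0050
  y = (1 - (3)·0.0050 - (-2)·1.7333) / (6) = 0.7419
  z = (-9 - (-1)·0.0050 - (-2)·0.7419) / (-5) = 1.5022

(0.0050, 0.7419, 1.5022)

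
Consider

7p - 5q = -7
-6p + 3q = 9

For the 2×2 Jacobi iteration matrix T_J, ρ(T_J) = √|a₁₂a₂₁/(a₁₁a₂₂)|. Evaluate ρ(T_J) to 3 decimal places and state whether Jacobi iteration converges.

a₁₂a₂₁/(a₁₁a₂₂) = (-5)·(-6) / ((7)·(3)) = 1.428571
ρ = √|1.428571| = √1.428571 = 1.195
ρ > 1, so Jacobi diverges

1.195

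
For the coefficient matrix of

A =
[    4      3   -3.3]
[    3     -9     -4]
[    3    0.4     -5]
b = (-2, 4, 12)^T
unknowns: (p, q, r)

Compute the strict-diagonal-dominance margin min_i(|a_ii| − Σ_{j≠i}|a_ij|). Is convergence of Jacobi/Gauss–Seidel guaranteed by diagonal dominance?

row 1: |4| − (3+3.3) = -2.3
row 2: |-9| − (3+4) = 2
row 3: |-5| − (3+0.4) = 1.6
minimum over rows = -2.3 → not strictly diagonally dominant

-2.3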